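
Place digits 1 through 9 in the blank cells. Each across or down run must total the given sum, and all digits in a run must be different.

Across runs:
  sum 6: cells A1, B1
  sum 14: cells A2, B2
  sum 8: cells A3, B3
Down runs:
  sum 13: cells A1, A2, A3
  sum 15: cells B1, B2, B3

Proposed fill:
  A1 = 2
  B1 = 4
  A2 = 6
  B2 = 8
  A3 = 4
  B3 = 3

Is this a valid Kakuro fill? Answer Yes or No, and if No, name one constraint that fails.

No — the down run A1–A3 sums to 12, not 13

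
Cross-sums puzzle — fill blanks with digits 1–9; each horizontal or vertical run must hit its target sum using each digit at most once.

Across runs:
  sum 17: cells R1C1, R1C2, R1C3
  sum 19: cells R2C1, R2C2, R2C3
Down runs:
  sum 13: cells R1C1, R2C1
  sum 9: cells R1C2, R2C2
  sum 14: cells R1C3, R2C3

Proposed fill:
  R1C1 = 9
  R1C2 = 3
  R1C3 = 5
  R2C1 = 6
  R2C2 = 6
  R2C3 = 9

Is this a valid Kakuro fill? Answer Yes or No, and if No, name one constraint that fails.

No — the down run R1C1–R2C1 sums to 15, not 13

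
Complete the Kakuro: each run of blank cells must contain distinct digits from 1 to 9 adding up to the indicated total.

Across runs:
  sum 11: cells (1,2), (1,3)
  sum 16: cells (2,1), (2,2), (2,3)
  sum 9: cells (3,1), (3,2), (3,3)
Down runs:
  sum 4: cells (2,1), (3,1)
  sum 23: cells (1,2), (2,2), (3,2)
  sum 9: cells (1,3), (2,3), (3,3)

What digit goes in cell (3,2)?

6

4 in 2 cells must be {1,3}; 23 in 3 cells must be {6,8,9}.
Only 6 fits (3,2) under both its across sum 9 and down sum 23.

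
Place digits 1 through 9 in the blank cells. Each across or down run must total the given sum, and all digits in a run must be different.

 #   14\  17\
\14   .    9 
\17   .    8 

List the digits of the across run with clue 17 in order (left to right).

17 in 2 cells must be {8,9}.
R1C1 = 14 − 9 = 5 completes the 14 across.
R2C1 = 17 − 8 = 9 completes the 17 across.

9 8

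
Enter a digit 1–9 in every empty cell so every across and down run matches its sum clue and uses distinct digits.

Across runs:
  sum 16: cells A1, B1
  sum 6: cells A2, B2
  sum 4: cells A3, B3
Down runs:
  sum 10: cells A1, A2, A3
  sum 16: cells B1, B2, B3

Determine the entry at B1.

16 in 2 cells must be {7,9}; 4 in 2 cells must be {1,3}.
The 16 across and the 10 down share only 7, so A1 = 7.
B1 = 16 − 7 = 9 completes the 16 across.
Given what's placed, A3 must be 1 to fit the 4 across and 10 down.
B3 = 4 − 1 = 3 completes the 4 across.
A2 = 10 − 8 = 2 completes the 10 down.
B2 = 6 − 2 = 4 completes the 6 across.

9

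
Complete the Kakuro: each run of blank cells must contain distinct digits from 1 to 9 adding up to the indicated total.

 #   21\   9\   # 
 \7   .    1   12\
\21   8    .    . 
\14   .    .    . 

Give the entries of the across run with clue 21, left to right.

8 6 7

R1C1 = 7 − 1 = 6 completes the 7 across.
R2C2 = 6: the only remaining digit allowed by both the 21 across and the 9 down.
R2C3 = 21 − 14 = 7 completes the 21 across.
R3C1 = 21 − 14 = 7 completes the 21 down.
R3C2 = 9 − 7 = 2 completes the 9 down.
R3C3 = 14 − 9 = 5 completes the 14 across.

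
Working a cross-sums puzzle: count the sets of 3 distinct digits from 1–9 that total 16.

3 distinct digits from 1–9 sum between 6 and 24.

8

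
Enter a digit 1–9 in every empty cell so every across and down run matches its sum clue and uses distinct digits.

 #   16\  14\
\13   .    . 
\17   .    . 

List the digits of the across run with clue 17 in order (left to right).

9, 8

17 in 2 cells must be {8,9}; 16 in 2 cells must be {7,9}.
The 17 across and the 16 down share only 9, so R2C1 = 9.
R2C2 = 17 − 9 = 8 completes the 17 across.
R1C1 = 16 − 9 = 7 completes the 16 down.
R1C2 = 13 − 7 = 6 completes the 13 across.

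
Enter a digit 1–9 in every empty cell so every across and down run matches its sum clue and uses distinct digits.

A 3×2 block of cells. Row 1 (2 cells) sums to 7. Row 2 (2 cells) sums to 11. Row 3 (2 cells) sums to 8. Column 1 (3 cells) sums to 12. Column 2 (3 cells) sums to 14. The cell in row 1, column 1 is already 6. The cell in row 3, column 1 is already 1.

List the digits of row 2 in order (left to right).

(1,2) = 7 − 6 = 1 completes the 7 across.
(2,1) = 12 − 7 = 5 completes the 12 down.
(2,2) = 11 − 5 = 6 completes the 11 across.
(3,2) = 8 − 1 = 7 completes the 8 across.

5, 6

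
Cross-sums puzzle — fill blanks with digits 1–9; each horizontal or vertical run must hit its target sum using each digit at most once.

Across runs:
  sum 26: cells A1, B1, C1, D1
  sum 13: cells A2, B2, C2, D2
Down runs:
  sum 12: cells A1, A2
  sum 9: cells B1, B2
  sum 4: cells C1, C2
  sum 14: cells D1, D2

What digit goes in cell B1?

6

4 in 2 cells must be {1,3}.
Only 3 fits C1 under both its across sum 26 and down sum 4.
C2 = 4 − 3 = 1 completes the 4 down.
Nothing is forced directly, so branch on A1, whose candidates are 8 or 9. If A1 = 9: that forces A2 = 3, D2 = 5, after which D1 would have to be in {6,8} for the 26 across but in {9} for the 14 down — contradiction. So A1 = 8.
B1 = 6: the only remaining digit allowed by both the 26 across and the 9 down.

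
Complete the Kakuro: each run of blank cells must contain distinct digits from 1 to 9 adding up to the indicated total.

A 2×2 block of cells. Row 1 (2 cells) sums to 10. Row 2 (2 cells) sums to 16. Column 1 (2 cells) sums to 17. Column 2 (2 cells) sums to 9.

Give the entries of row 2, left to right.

9, 7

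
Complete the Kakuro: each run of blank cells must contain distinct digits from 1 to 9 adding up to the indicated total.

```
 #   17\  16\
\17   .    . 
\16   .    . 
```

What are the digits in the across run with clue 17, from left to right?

8 9

17 in 2 cells must be {8,9}; 16 in 2 cells must be {7,9}.
The 17 across and the 16 down share only 9, so R1C2 = 9.
The 16 across and the 17 down share only 9, so R2C1 = 9.
R2C2 = 16 − 9 = 7 completes the 16 across.
R1C1 = 17 − 9 = 8 completes the 17 across.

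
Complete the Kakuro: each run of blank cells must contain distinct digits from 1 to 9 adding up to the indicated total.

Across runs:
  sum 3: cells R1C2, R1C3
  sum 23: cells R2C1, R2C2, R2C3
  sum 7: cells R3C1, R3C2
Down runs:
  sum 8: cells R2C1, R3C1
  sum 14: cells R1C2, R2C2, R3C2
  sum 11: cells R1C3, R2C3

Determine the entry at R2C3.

9

3 in 2 cells must be {1,2}; 23 in 3 cells must be {6,8,9}.
The 3 across and the 11 down share only 2, so R1C3 = 2.
Intersecting the 23 across with the 8 down forces R2C1 = 6.
R2C3 = 11 − 2 = 9 completes the 11 down.
R3C1 = 8 − 6 = 2 completes the 8 down.
R3C2 = 7 − 2 = 5 completes the 7 across.
R1C2 = 3 − 2 = 1 completes the 3 across.
R2C2 = 23 − 15 = 8 completes the 23 across.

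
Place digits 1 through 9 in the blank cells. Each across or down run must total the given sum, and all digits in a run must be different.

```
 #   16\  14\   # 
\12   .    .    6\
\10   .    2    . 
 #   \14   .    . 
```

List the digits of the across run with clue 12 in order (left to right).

9, 3

16 in 2 cells must be {7,9}.
Given what's placed, R2C1 must be 7 to fit the 10 across and 16 down.
R2C3 = 10 − 9 = 1 completes the 10 across.
R3C3 = 6 − 1 = 5 completes the 6 down.
R1C1 = 16 − 7 = 9 completes the 16 down.
R1C2 = 12 − 9 = 3 completes the 12 across.
R3C2 = 14 − 5 = 9 completes the 14 across.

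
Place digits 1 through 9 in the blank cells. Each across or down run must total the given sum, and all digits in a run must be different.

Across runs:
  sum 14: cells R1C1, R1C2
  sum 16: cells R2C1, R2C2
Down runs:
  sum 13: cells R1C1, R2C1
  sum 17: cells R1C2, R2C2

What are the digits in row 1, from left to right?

6 8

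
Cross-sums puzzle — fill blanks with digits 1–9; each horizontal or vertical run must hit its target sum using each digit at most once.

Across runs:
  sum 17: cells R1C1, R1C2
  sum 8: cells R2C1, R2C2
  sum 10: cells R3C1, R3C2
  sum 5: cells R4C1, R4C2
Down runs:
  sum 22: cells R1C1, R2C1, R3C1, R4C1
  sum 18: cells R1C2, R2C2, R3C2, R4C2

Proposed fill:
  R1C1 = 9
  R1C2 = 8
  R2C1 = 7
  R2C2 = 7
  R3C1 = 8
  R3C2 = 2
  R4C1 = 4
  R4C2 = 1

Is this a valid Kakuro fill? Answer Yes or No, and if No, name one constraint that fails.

No — the down run R1C1–R4C1 sums to 28, not 22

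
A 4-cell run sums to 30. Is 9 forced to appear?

Yes

The only way to make 30 from 4 distinct digits is {6,7,8,9}, which contains 9.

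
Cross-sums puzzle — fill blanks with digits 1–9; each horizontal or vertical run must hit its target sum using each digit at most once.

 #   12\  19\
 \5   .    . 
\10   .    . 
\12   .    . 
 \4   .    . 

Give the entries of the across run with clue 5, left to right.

4, 1

4 in 2 cells must be {1,3}.
Nothing is forced directly, so branch on R4C1, whose candidates are 1 or 3. If R4C1 = 3: then R3C1 would have to be in {3,4,5,7,8,9} for the 12 across but in {1,2,6} for the 12 down — contradiction. So R4C1 = 1.
R4C2 = 4 − 1 = 3 completes the 4 across.
Nothing is forced directly, so branch on R1C1, whose candidates are 2 or 3 or 4. If R1C1 = 2: then R1C2 would have to be in {3} for the 5 across but in {1,2,4,5,6,7,8,9} for the 19 down — contradiction. If R1C1 = 3: that forces R1C2 = 2, after which R3C1 would have to be in {3,4,5,7,8,9} for the 12 across but in {2,6} for the 12 down — contradiction. So R1C1 = 4.
R1C2 = 5 − 4 = 1 completes the 5 across.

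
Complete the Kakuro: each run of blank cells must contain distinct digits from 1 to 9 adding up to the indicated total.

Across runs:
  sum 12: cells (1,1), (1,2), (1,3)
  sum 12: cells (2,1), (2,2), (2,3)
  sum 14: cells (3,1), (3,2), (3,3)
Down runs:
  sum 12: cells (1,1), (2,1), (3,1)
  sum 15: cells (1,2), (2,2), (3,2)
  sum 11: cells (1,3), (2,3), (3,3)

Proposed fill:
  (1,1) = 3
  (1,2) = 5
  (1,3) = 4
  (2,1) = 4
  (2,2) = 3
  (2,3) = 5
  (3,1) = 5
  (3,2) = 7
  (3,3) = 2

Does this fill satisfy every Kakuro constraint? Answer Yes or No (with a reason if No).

Across: 3+5+4=12; 4+3+5=12; 5+7+2=14. Down: 3+4+5=12; 5+3+7=15; 4+5+2=11. No digit repeats within any run.

Yes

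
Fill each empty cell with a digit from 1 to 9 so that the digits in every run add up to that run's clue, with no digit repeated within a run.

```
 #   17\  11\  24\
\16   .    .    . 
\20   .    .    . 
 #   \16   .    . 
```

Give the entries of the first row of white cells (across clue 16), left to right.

16 in 2 cells must be {7,9}; 17 in 2 cells must be {8,9}; 24 in 3 cells must be {7,8,9}.
Only 7 fits R3C2 under both its across sum 16 and down sum 11.
R3C3 = 16 − 7 = 9 completes the 16 across.
Given what's placed, R2C2 must be 3 to fit the 20 across and 11 down.
R2C3 = 8: the only remaining digit allowed by both the 20 across and the 24 down.
R1C2 = 11 − 10 = 1 completes the 11 down.
R1C3 = 24 − 17 = 7 completes the 24 down.
R2C1 = 20 − 11 = 9 completes the 20 across.
R1C1 = 16 − 8 = 8 completes the 16 across.

8, 1, 7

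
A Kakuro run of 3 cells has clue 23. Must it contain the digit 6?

Yes

The only way to make 23 from 3 distinct digits is {6,8,9}, which contains 6.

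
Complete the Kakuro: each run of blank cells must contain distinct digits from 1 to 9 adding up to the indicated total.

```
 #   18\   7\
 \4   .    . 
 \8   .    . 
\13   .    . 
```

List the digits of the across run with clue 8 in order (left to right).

6 2

4 in 2 cells must be {1,3}; 7 in 3 cells must be {1,2,4}.
The 4 across and the 7 down share only 1, so R1C2 = 1.
Given what's placed, R2C2 must be 2 to fit the 8 across and 7 down.
R3C2 = 7 − 3 = 4 completes the 7 down.
R1C1 = 4 − 1 = 3 completes the 4 across.
R2C1 = 8 − 2 = 6 completes the 8 across.
R3C1 = 13 − 4 = 9 completes the 13 across.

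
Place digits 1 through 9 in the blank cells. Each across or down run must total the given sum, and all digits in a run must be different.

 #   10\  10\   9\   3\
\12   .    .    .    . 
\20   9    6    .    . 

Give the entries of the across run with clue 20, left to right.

3 in 2 cells must be {1,2}.
R1C1 = 10 − 9 = 1 completes the 10 down.
R1C2 = 10 − 6 = 4 completes the 10 down.
R1C4 = 2: the only remaining digit allowed by both the 12 across and the 3 down.
R2C4 = 3 − 2 = 1 completes the 3 down.
R1C3 = 12 − 7 = 5 completes the 12 across.
R2C3 = 20 − 16 = 4 completes the 20 across.

9 6 4 1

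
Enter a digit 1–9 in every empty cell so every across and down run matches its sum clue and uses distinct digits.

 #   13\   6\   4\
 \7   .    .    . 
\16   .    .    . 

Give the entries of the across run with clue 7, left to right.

4 2 1

7 in 3 cells must be {1,2,4}; 4 in 2 cells must be {1,3}.
The 7 across and the 13 down share only 4, so R1C1 = 4.
Given what's placed, R1C3 must be 1 to fit the 7 across and 4 down.
R2C1 = 13 − 4 = 9 completes the 13 down.
R2C3 = 4 − 1 = 3 completes the 4 down.
R1C2 = 7 − 5 = 2 completes the 7 across.
R2C2 = 16 − 12 = 4 completes the 16 across.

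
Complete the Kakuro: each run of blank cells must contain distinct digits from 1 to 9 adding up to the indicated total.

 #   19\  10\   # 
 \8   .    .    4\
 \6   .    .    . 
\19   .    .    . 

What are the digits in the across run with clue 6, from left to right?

3 2 1

6 in 3 cells must be {1,2,3}; 4 in 2 cells must be {1,3}.
Only 3 fits R3C3 under both its across sum 19 and down sum 4.
R2C3 = 4 − 3 = 1 completes the 4 down.
Given what's placed, R3C2 must be 7 to fit the 19 across and 10 down.
R2C2 = 2: the only remaining digit allowed by both the 6 across and the 10 down.
R3C1 = 19 − 10 = 9 completes the 19 across.
R1C2 = 10 − 9 = 1 completes the 10 down.
R2C1 = 6 − 3 = 3 completes the 6 across.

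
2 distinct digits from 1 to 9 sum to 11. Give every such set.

{2,9}; {3,8}; {4,7}; {5,6}

2 distinct digits from 1–9 sum between 3 and 17.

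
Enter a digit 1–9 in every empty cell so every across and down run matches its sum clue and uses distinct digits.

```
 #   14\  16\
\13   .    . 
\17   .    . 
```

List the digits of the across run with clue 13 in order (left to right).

6, 7

17 in 2 cells must be {8,9}; 16 in 2 cells must be {7,9}.
The 17 across and the 16 down share only 9, so R2C2 = 9.
R1C2 = 16 − 9 = 7 completes the 16 down.
R2C1 = 17 − 9 = 8 completes the 17 across.
R1C1 = 13 − 7 = 6 completes the 13 across.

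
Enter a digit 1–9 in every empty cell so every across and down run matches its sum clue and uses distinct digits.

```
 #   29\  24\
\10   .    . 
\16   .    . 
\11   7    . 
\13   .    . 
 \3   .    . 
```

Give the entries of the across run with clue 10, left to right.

4 6

16 in 2 cells must be {7,9}; 3 in 2 cells must be {1,2}.
R2C1 = 9: the only remaining digit allowed by both the 16 across and the 29 down.
R2C2 = 16 − 9 = 7 completes the 16 across.
R3C2 = 11 − 7 = 4 completes the 11 across.
Nothing is forced directly, so branch on R5C1, whose candidates are 1 or 2. If R5C1 = 2: that forces R5C2 = 1, R4C2 = 9, R1C2 = 3, after which R4C1 would have to be in {4} for the 13 across but in {3,5,6,8} for the 29 down — contradiction. So R5C1 = 1.
R5C2 = 3 − 1 = 2 completes the 3 across.
Nothing is forced directly, so branch on R1C1, whose candidates are 4 or 8. If R1C1 = 8: then R1C2 would have to be in {2} for the 10 across but in {3,5,6,8} for the 24 down — contradiction. So R1C1 = 4.
R1C2 = 10 − 4 = 6 completes the 10 across.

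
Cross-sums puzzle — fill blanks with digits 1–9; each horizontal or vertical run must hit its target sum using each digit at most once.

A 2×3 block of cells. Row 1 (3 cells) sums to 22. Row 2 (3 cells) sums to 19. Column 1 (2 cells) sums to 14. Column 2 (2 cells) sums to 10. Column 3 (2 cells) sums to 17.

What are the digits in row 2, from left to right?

9 2 8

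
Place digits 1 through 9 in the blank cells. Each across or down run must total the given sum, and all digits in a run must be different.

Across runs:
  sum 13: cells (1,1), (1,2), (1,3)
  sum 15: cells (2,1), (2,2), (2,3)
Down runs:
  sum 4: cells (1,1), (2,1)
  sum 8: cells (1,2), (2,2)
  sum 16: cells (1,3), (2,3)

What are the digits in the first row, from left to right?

4 in 2 cells must be {1,3}; 16 in 2 cells must be {7,9}.
Nothing is forced directly, so branch on (1,1), whose candidates are 1 or 3. If (1,1) = 3: that forces (1,3) = 9, (2,1) = 1, after which (2,3) would have to be in {5,6,8,9} for the 15 across but in {7} for the 16 down — contradiction. So (1,1) = 1.
(2,1) = 4 − 1 = 3 completes the 4 down.
Given what's placed, (2,3) must be 7 to fit the 15 across and 16 down.
(1,3) = 16 − 7 = 9 completes the 16 down.
(2,2) = 15 − 10 = 5 completes the 15 across.
(1,2) = 13 − 10 = 3 completes the 13 across.

1 3 9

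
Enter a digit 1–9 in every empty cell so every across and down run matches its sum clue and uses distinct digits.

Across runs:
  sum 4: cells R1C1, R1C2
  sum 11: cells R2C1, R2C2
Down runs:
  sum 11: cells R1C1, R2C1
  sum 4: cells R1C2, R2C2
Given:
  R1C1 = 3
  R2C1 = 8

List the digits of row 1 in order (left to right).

4 in 2 cells must be {1,3}.
R1C2 = 4 − 3 = 1 completes the 4 across.
R2C2 = 11 − 8 = 3 completes the 11 across.

3 1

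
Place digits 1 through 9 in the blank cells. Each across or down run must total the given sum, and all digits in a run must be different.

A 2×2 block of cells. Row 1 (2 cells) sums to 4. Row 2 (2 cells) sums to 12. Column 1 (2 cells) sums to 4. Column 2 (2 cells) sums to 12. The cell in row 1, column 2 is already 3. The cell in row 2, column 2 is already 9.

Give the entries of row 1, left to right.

1 3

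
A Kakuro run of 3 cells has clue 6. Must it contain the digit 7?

The only way to make 6 from 3 distinct digits is {1,2,3}, which does not contain 7.

No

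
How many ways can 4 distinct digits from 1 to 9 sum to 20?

4 distinct digits from 1–9 sum between 10 and 30.

12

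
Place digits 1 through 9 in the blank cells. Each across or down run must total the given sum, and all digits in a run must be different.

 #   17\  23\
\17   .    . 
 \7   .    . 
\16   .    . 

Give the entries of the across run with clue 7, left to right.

1, 6

17 in 2 cells must be {8,9}; 16 in 2 cells must be {7,9}; 23 in 3 cells must be {6,8,9}.
The 7 across and the 23 down share only 6, so R2C2 = 6.
Given what's placed, R3C2 must be 9 to fit the 16 across and 23 down.
R1C2 = 23 − 15 = 8 completes the 23 down.
R2C1 = 7 − 6 = 1 completes the 7 across.
R3C1 = 16 − 9 = 7 completes the 16 across.
R1C1 = 17 − 8 = 9 completes the 17 across.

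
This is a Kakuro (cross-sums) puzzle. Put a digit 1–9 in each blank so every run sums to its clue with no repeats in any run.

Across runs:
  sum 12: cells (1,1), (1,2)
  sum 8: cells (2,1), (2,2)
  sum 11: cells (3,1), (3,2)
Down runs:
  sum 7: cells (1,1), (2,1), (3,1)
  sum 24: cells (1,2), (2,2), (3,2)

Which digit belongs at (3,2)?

9

7 in 3 cells must be {1,2,4}; 24 in 3 cells must be {7,8,9}.
The 12 across and the 7 down share only 4, so (1,1) = 4.
(1,2) = 12 − 4 = 8 completes the 12 across.
Given what's placed, (2,2) must be 7 to fit the 8 across and 24 down.
(3,1) = 2: the only remaining digit allowed by both the 11 across and the 7 down.
(3,2) = 11 − 2 = 9 completes the 11 across.
(2,1) = 8 − 7 = 1 completes the 8 across.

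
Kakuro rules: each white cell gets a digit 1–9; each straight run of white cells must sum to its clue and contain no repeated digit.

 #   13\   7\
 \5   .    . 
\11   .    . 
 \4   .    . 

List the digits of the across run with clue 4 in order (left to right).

4 in 2 cells must be {1,3}; 7 in 3 cells must be {1,2,4}.
The 4 across and the 7 down share only 1, so R3C2 = 1.
R3C1 = 4 − 1 = 3 completes the 4 across.
Nothing is forced directly, so branch on R1C2, whose candidates are 2 or 4. If R1C2 = 2: then R1C1 would have to be in {3} for the 5 across but in {1,2,4,6,8,9} for the 13 down — contradiction. So R1C2 = 4.
R1C1 = 5 − 4 = 1 completes the 5 across.
R2C1 = 13 − 4 = 9 completes the 13 down.
R2C2 = 11 − 9 = 2 completes the 11 across.

3, 1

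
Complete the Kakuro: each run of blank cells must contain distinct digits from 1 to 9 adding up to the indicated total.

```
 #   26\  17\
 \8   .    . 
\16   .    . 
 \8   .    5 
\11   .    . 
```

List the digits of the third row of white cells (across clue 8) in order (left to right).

3 5

16 in 2 cells must be {7,9}.
R3C1 = 8 − 5 = 3 completes the 8 across.
R1C1 = 6: the only remaining digit allowed by both the 8 across and the 26 down.
R1C2 = 8 − 6 = 2 completes the 8 across.
Given what's placed, R2C1 must be 9 to fit the 16 across and 26 down.
R2C2 = 16 − 9 = 7 completes the 16 across.
R4C1 = 26 − 18 = 8 completes the 26 down.
R4C2 = 11 − 8 = 3 completes the 11 across.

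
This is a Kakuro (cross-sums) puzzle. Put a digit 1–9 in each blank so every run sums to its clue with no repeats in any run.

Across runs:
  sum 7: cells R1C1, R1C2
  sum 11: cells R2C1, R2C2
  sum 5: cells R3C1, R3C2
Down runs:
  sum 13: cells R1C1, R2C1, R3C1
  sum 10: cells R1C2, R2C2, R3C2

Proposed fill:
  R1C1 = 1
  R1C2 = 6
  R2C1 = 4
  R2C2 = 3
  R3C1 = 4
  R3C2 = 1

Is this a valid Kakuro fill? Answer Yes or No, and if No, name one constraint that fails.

No — the down run R1C1–R3C1 sums to 9, not 13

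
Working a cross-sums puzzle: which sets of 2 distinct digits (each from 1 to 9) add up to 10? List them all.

2 distinct digits from 1–9 sum between 3 and 17.

{1,9}; {2,8}; {3,7}; {4,6}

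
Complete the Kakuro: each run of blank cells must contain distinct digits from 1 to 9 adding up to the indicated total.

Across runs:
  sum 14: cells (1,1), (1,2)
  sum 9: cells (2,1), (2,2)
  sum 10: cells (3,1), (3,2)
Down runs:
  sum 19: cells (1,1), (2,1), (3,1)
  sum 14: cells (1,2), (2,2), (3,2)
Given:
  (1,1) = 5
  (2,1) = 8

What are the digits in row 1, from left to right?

5, 9

(1,2) = 14 − 5 = 9 completes the 14 across.
(2,2) = 9 − 8 = 1 completes the 9 across.
(3,1) = 19 − 13 = 6 completes the 19 down.
(3,2) = 10 − 6 = 4 completes the 10 across.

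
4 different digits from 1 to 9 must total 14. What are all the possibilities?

{1,2,3,8}; {1,2,4,7}; {1,2,5,6}; {1,3,4,6}; {2,3,4,5}

4 distinct digits from 1–9 sum between 10 and 30.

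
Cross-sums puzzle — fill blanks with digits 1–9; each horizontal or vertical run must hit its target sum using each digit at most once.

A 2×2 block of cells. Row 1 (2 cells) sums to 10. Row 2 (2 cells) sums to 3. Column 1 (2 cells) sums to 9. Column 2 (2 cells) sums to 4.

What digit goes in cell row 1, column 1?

3 in 2 cells must be {1,2}; 4 in 2 cells must be {1,3}.
The 3 across and the 4 down share only 1, so (2,2) = 1.
(1,2) = 4 − 1 = 3 completes the 4 down.
(2,1) = 3 − 1 = 2 completes the 3 across.
(1,1) = 10 − 3 = 7 completes the 10 across.

7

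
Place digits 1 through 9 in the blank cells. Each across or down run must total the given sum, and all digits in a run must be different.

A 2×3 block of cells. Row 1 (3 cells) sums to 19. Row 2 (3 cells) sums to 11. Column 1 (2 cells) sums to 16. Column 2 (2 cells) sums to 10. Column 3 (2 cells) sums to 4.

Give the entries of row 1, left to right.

9, 7, 3

16 in 2 cells must be {7,9}; 4 in 2 cells must be {1,3}.
The 19 across and the 4 down share only 3, so (1,3) = 3.
The 11 across and the 16 down share only 7, so (2,1) = 7.
(2,3) = 4 − 3 = 1 completes the 4 down.
(1,1) = 16 − 7 = 9 completes the 16 down.
(1,2) = 19 − 12 = 7 completes the 19 across.
(2,2) = 11 − 8 = 3 completes the 11 across.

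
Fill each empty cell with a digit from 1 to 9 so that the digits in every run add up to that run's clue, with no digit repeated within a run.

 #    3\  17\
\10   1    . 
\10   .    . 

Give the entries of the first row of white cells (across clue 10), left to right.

1 9

3 in 2 cells must be {1,2}; 17 in 2 cells must be {8,9}.
R1C2 = 10 − 1 = 9 completes the 10 across.
R2C1 = 3 − 1 = 2 completes the 3 down.
R2C2 = 10 − 2 = 8 completes the 10 across.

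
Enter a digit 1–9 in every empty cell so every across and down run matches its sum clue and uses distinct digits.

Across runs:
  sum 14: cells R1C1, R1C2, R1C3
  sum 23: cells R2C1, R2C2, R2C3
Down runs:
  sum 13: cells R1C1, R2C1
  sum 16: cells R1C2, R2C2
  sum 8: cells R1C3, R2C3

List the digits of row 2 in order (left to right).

23 in 3 cells must be {6,8,9}; 16 in 2 cells must be {7,9}.
The 23 across and the 16 down share only 9, so R2C2 = 9.
Given what's placed, R2C3 must be 6 to fit the 23 across and 8 down.
R1C2 = 16 − 9 = 7 completes the 16 down.
R1C3 = 8 − 6 = 2 completes the 8 down.
R2C1 = 23 − 15 = 8 completes the 23 across.
R1C1 = 14 − 9 = 5 completes the 14 across.

8 9 6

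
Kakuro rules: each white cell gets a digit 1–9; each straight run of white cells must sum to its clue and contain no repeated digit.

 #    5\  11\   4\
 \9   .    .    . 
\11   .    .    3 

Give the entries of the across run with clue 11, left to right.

2 6 3

4 in 2 cells must be {1,3}.
R1C3 = 4 − 3 = 1 completes the 4 down.
No cell is forced outright now. R2C1 can only be 1 or 2 (the digits allowed by both its 11 across and its 5 down). If R2C1 = 1: then R1C1 would have to be in {2,3,5,6} for the 9 across but in {4} for the 5 down — contradiction. So R2C1 = 2.
R1C1 = 5 − 2 = 3 completes the 5 down.
R1C2 = 9 − 4 = 5 completes the 9 across.
R2C2 = 11 − 5 = 6 completes the 11 across.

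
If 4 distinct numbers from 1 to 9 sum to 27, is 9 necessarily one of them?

Every partition of 27 into 4 distinct digits includes 9: {3,7,8,9}, {4,6,8,9}, {5,6,7,9}.

Yes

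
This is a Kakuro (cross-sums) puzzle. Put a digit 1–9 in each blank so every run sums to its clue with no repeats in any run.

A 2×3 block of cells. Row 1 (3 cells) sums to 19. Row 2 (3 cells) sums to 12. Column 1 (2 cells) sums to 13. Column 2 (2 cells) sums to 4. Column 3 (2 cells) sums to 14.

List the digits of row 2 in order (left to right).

6 1 5

4 in 2 cells must be {1,3}.
The 19 across and the 4 down share only 3, so (1,2) = 3.
Given what's placed, (1,3) must be 9 to fit the 19 across and 14 down.
(2,2) = 4 − 3 = 1 completes the 4 down.
(2,3) = 14 − 9 = 5 completes the 14 down.
(1,1) = 19 − 12 = 7 completes the 19 across.
(2,1) = 12 − 6 = 6 completes the 12 across.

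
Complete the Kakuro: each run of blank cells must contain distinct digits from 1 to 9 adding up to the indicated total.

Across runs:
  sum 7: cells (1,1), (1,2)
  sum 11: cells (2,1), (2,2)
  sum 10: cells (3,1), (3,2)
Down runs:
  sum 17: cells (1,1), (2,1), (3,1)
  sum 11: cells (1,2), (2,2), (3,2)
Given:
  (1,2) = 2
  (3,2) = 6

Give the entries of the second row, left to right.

8, 3

(1,1) = 7 − 2 = 5 completes the 7 across.
(2,2) = 11 − 8 = 3 completes the 11 down.
(3,1) = 10 − 6 = 4 completes the 10 across.
(2,1) = 11 − 3 = 8 completes the 11 across.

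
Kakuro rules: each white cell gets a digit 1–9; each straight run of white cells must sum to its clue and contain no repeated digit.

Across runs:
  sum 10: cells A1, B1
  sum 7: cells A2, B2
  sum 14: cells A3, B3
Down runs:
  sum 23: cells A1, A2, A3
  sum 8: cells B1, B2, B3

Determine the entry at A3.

9

23 in 3 cells must be {6,8,9}.
The 7 across and the 23 down share only 6, so A2 = 6.
B2 = 7 − 6 = 1 completes the 7 across.
Given what's placed, B3 must be 5 to fit the 14 across and 8 down.
B1 = 8 − 6 = 2 completes the 8 down.
A3 = 14 − 5 = 9 completes the 14 across.
A1 = 10 − 2 = 8 completes the 10 across.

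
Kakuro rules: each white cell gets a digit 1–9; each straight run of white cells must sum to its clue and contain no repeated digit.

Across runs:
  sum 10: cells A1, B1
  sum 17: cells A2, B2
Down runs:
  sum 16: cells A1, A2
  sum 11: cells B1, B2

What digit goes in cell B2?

8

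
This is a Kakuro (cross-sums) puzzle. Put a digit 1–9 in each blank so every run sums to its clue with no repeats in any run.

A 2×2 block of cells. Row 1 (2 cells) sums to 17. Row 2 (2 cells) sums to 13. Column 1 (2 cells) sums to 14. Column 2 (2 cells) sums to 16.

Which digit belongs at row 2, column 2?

7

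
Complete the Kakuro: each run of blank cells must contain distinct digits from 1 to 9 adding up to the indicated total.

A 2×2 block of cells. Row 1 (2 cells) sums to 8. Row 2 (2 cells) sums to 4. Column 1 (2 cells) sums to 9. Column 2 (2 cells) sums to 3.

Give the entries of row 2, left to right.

4 in 2 cells must be {1,3}; 3 in 2 cells must be {1,2}.
The 4 across and the 3 down share only 1, so (2,2) = 1.
(1,2) = 3 − 1 = 2 completes the 3 down.
(2,1) = 4 − 1 = 3 completes the 4 across.
(1,1) = 8 − 2 = 6 completes the 8 across.

3 1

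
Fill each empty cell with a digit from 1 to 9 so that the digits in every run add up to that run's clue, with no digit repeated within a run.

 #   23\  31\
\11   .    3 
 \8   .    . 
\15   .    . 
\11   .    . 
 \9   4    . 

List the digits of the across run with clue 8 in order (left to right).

R1C1 = 11 − 3 = 8 completes the 11 across.
R5C2 = 9 − 4 = 5 completes the 9 across.
Given what's placed, R2C2 must be 6 to fit the 8 across and 31 down.
R2C1 = 8 − 6 = 2 completes the 8 across.
Given what's placed, R3C1 must be 6 to fit the 15 across and 23 down.
R3C2 = 15 − 6 = 9 completes the 15 across.
R4C1 = 23 − 20 = 3 completes the 23 down.
R4C2 = 11 − 3 = 8 completes the 11 across.

2 6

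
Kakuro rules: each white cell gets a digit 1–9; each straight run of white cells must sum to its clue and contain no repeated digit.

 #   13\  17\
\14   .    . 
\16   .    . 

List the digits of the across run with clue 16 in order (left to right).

7 9

16 in 2 cells must be {7,9}; 17 in 2 cells must be {8,9}.
The 16 across and the 17 down share only 9, so R2C2 = 9.
R1C2 = 17 − 9 = 8 completes the 17 down.
R2C1 = 16 − 9 = 7 completes the 16 across.
R1C1 = 14 − 8 = 6 completes the 14 across.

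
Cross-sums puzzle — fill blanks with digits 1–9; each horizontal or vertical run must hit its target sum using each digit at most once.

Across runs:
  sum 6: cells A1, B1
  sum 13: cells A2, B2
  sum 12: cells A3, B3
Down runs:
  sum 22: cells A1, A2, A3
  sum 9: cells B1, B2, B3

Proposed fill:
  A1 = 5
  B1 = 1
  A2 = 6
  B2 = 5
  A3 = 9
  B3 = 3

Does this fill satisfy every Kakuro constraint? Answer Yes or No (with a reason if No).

No — the down run A1–A3 sums to 20, not 22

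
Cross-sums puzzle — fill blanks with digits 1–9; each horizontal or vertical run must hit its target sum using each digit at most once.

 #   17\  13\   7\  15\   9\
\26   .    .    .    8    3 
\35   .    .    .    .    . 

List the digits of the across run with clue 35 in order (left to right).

8, 9, 5, 7, 6

35 in 5 cells must be {5,6,7,8,9}; 17 in 2 cells must be {8,9}.
R1C1 = 9: the only remaining digit allowed by both the 26 across and the 17 down.
R2C1 = 17 − 9 = 8 completes the 17 down.
R2C4 = 15 − 8 = 7 completes the 15 down.
R2C5 = 9 − 3 = 6 completes the 9 down.
R2C3 = 5: the only remaining digit allowed by both the 35 across and the 7 down.
R1C3 = 7 − 5 = 2 completes the 7 down.
R2C2 = 35 − 26 = 9 completes the 35 across.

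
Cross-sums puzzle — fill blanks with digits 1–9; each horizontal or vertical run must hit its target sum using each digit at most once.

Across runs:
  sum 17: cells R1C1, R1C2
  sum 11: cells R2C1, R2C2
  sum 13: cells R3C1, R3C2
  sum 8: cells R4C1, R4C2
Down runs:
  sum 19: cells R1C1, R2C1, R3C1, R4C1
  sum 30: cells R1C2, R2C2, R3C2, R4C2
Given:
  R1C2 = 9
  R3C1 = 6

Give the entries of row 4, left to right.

2 6

17 in 2 cells must be {8,9}; 30 in 4 cells must be {6,7,8,9}.
R1C1 = 17 − 9 = 8 completes the 17 across.
R3C2 = 13 − 6 = 7 completes the 13 across.
R4C2 = 6: the only remaining digit allowed by both the 8 across and the 30 down.
R2C2 = 30 − 22 = 8 completes the 30 down.
R4C1 = 8 − 6 = 2 completes the 8 across.
R2C1 = 11 − 8 = 3 completes the 11 across.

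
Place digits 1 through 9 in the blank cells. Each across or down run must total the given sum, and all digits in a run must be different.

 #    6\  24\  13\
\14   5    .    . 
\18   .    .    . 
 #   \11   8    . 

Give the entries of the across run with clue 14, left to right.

24 in 3 cells must be {7,8,9}.
Given what's placed, R1C2 must be 7 to fit the 14 across and 24 down.
R1C3 = 14 − 12 = 2 completes the 14 across.
R2C1 = 6 − 5 = 1 completes the 6 down.
R2C2 = 24 − 15 = 9 completes the 24 down.
R2C3 = 18 − 10 = 8 completes the 18 across.
R3C3 = 11 − 8 = 3 completes the 11 across.

5 7 2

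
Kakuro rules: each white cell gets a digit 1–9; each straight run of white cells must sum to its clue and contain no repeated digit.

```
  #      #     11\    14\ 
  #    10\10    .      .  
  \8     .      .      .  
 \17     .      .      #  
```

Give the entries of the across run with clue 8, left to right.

17 in 2 cells must be {8,9}.
The 8 across and the 14 down share only 5, so R2C3 = 5.
Intersecting the 17 across with the 11 down forces R3C2 = 8.
R1C3 = 14 − 5 = 9 completes the 14 down.
R3C1 = 17 − 8 = 9 completes the 17 across.
R1C2 = 10 − 9 = 1 completes the 10 across.
R2C1 = 10 − 9 = 1 completes the 10 down.
R2C2 = 8 − 6 = 2 completes the 8 across.

1 2 5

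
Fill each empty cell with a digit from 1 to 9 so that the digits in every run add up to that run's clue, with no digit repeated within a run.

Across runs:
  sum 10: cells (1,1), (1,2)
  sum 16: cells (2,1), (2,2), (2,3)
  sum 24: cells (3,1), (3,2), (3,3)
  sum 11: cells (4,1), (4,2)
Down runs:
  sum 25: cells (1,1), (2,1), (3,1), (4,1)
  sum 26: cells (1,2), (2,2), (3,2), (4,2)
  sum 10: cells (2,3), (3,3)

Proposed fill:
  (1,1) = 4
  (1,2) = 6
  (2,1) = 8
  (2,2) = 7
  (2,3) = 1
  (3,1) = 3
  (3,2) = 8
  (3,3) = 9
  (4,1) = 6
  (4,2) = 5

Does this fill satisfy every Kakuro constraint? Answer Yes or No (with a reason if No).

No — the down run (1,1)–(4,1) sums to 21, not 25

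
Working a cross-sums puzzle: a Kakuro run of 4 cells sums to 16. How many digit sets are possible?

8

4 distinct digits from 1–9 sum between 10 and 30.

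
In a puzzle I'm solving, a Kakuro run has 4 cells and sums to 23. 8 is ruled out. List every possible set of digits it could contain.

{1,6,7,9}; {2,5,7,9}; {3,4,7,9}; {3,5,6,9}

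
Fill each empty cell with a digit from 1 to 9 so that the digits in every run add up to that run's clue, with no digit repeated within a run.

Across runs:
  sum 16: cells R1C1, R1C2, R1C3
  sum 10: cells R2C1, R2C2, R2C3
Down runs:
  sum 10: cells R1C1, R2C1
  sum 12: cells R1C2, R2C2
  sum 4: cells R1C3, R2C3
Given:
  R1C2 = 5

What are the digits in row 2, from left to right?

2, 7, 1

4 in 2 cells must be {1,3}.
Given what's placed, R1C3 must be 3 to fit the 16 across and 4 down.
R2C2 = 12 − 5 = 7 completes the 12 down.
R2C3 = 4 − 3 = 1 completes the 4 down.
R1C1 = 16 − 8 = 8 completes the 16 across.
R2C1 = 10 − 8 = 2 completes the 10 across.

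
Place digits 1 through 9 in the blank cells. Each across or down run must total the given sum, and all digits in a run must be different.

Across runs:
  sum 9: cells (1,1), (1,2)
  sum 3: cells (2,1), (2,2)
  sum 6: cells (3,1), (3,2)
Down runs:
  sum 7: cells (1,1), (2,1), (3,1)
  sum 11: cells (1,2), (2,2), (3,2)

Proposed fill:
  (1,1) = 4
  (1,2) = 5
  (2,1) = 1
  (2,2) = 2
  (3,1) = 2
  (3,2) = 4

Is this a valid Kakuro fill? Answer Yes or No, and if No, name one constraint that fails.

Yes

Across: 4+5=9; 1+2=3; 2+4=6. Down: 4+1+2=7; 5+2+4=11. No digit repeats within any run.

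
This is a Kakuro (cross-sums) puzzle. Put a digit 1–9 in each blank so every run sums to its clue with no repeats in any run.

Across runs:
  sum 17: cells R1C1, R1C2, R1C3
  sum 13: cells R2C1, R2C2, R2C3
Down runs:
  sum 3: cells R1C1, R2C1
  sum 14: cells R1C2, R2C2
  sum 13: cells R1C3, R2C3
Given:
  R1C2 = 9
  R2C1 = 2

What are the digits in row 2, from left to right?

2 5 6

3 in 2 cells must be {1,2}.
R1C1 = 3 − 2 = 1 completes the 3 down.
R1C3 = 17 − 10 = 7 completes the 17 across.
R2C2 = 14 − 9 = 5 completes the 14 down.
R2C3 = 13 − 7 = 6 completes the 13 across.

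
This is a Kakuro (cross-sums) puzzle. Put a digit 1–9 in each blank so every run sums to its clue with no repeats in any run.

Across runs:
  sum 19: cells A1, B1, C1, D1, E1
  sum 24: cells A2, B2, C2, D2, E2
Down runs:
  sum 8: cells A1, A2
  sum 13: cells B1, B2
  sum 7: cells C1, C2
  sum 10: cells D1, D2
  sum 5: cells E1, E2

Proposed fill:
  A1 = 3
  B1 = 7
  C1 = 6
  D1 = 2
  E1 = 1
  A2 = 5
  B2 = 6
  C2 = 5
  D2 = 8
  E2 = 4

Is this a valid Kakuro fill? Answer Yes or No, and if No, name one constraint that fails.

No — the down run C1–C2 sums to 11, not 7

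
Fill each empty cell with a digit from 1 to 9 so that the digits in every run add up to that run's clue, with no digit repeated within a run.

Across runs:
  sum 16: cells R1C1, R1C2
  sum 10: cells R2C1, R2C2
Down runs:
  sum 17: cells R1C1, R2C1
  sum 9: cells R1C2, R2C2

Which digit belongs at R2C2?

2

16 in 2 cells must be {7,9}; 17 in 2 cells must be {8,9}.
The 16 across and the 17 down share only 9, so R1C1 = 9.
R1C2 = 16 − 9 = 7 completes the 16 across.
R2C1 = 17 − 9 = 8 completes the 17 down.
R2C2 = 10 − 8 = 2 completes the 10 across.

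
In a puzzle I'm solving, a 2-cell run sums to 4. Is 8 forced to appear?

No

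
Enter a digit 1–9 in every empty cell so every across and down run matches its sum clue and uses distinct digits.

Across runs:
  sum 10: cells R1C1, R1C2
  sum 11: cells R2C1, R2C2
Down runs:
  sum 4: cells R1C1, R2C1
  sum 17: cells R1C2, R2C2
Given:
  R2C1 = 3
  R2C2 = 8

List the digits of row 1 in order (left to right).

1, 9

4 in 2 cells must be {1,3}; 17 in 2 cells must be {8,9}.
R1C1 = 4 − 3 = 1 completes the 4 down.
R1C2 = 10 − 1 = 9 completes the 10 across.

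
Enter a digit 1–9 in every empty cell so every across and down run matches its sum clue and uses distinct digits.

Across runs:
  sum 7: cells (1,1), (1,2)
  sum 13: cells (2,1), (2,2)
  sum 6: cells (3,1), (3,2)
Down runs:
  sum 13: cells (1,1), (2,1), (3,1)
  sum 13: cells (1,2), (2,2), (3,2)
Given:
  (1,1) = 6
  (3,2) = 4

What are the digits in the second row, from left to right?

5 8

(1,2) = 7 − 6 = 1 completes the 7 across.
(2,2) = 13 − 5 = 8 completes the 13 down.
(3,1) = 6 − 4 = 2 completes the 6 across.
(2,1) = 13 − 8 = 5 completes the 13 across.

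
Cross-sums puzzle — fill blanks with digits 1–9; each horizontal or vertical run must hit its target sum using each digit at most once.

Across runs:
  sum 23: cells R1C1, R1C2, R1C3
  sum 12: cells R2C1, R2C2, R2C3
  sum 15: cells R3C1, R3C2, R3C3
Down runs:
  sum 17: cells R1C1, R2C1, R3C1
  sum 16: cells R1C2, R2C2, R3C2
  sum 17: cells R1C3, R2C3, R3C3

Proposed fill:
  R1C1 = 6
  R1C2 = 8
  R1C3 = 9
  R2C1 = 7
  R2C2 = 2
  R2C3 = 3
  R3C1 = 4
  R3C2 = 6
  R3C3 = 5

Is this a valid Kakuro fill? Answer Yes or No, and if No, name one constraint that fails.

Yes

Across: 6+8+9=23; 7+2+3=12; 4+6+5=15. Down: 6+7+4=17; 8+2+6=16; 9+3+5=17. No digit repeats within any run.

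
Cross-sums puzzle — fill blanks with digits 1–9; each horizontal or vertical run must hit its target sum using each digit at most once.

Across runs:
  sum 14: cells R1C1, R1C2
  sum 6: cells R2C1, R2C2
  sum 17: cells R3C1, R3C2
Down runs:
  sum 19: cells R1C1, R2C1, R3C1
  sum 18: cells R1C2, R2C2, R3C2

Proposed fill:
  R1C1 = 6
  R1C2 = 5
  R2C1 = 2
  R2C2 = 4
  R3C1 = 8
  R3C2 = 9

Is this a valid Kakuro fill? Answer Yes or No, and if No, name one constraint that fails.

No — the down run R1C1–R3C1 sums to 16, not 19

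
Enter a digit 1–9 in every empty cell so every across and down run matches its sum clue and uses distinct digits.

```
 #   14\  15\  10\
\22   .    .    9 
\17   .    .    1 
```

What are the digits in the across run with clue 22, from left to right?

5 8 9

Given what's placed, R2C1 must be 9 to fit the 17 across and 14 down.
R2C2 = 17 − 10 = 7 completes the 17 across.
R1C1 = 14 − 9 = 5 completes the 14 down.
R1C2 = 22 − 14 = 8 completes the 22 across.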